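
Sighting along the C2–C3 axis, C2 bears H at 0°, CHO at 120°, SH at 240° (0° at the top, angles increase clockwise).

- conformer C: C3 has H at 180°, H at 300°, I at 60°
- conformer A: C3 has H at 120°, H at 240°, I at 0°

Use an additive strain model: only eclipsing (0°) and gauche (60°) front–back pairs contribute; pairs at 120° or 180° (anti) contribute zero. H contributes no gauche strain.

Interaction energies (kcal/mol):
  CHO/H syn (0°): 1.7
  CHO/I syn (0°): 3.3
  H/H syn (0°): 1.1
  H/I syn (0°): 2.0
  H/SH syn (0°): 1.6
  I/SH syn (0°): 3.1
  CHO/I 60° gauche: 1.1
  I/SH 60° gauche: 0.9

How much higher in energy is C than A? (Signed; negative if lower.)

C (staggered): CHO(120°)/I(60°) gauche 1.1 → 1.1 kcal/mol.
A (eclipsed): H(0°)/I(0°) eclipsed 2.0; CHO(120°)/H(120°) eclipsed 1.7; SH(240°)/H(240°) eclipsed 1.6 → 5.3 kcal/mol.
E(C) − E(A) = 1.1 − 5.3 = -4.2 kcal/mol.

-4.2 kcal/mol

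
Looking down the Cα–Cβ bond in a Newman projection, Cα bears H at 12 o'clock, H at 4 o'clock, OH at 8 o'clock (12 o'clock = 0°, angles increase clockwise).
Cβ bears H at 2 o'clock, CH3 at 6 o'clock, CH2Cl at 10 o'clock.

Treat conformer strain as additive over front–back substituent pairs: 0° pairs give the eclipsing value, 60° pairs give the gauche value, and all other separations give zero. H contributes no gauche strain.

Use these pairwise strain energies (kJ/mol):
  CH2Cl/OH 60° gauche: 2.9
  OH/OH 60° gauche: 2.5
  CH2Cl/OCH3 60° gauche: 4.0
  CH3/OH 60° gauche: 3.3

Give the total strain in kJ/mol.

6.2 kJ/mol

This conformer (staggered): OH(240°)/CH3(180°) gauche 3.3; OH(240°)/CH2Cl(300°) gauche 2.9 → 6.2 kJ/mol.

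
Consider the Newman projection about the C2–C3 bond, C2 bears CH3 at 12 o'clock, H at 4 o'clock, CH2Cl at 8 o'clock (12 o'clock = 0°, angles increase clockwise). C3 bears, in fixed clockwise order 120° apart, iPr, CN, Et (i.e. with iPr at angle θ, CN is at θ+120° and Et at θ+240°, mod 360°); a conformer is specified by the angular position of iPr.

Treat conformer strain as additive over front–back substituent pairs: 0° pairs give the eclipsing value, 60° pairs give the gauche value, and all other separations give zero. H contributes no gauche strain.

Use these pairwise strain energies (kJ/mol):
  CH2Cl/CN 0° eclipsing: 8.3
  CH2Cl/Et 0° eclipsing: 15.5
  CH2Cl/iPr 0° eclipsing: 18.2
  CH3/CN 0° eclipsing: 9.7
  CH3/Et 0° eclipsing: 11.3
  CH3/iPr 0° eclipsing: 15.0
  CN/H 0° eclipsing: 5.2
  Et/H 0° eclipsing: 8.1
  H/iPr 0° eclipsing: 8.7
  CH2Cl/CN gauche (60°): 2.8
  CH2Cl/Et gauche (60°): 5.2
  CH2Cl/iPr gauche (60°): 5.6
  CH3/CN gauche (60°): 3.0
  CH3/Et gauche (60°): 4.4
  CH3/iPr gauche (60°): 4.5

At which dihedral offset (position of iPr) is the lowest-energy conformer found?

iPr at 0° (eclipsed): CH3–iPr eclipsed, H–CN eclipsed, CH2Cl–Et eclipsed; 15.0 + 5.2 + 15.5 = 35.7 kJ/mol.
iPr at 60° (staggered): CH3–iPr gauche, CH3–Et gauche, CH2Cl–CN gauche, CH2Cl–Et gauche; 4.5 + 4.4 + 2.8 + 5.2 = 16.9 kJ/mol.
iPr at 120° (eclipsed): CH3–Et eclipsed, H–iPr eclipsed, CH2Cl–CN eclipsed; 11.3 + 8.7 + 8.3 = 28.3 kJ/mol.
iPr at 180° (staggered): CH3–CN gauche, CH3–Et gauche, CH2Cl–iPr gauche, CH2Cl–CN gauche; 3.0 + 4.4 + 5.6 + 2.8 = 15.8 kJ/mol.
iPr at 240° (eclipsed): CH3–CN eclipsed, H–Et eclipsed, CH2Cl–iPr eclipsed; 9.7 + 8.1 + 18.2 = 36.0 kJ/mol.
iPr at 300° (staggered): CH3–iPr gauche, CH3–CN gauche, CH2Cl–iPr gauche, CH2Cl–Et gauche; 4.5 + 3.0 + 5.6 + 5.2 = 18.3 kJ/mol.
The minimum (15.8 kJ/mol) occurs with iPr at 180°.

180°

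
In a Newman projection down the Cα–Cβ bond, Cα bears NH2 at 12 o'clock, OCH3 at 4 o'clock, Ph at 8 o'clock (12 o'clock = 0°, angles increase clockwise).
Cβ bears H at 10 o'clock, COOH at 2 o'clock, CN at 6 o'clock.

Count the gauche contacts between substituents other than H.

Non-H gauche pairs: NH2(0°)/COOH(60°); OCH3(120°)/COOH(60°); OCH3(120°)/CN(180°); Ph(240°)/CN(180°) — 4 interactions.

4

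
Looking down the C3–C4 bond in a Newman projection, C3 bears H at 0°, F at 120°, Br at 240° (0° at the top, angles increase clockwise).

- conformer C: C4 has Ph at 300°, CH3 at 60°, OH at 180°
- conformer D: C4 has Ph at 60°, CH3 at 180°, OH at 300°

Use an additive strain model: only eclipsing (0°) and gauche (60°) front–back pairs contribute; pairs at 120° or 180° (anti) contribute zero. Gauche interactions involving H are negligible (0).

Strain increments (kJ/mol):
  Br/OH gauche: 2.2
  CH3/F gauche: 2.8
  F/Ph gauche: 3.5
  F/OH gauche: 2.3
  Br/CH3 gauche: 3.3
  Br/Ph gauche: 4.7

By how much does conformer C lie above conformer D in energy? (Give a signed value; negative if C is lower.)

C (staggered): F–CH3 gauche, F–OH gauche, Br–Ph gauche, Br–OH gauche; 2.8 + 2.3 + 4.7 + 2.2 = 12.0 kJ/mol.
D (staggered): F–Ph gauche, F–CH3 gauche, Br–CH3 gauche, Br–OH gauche; 3.5 + 2.8 + 3.3 + 2.2 = 11.8 kJ/mol.
E(C) − E(D) = 12.0 − 11.8 = +0.2 kJ/mol.

+0.2 kJ/mol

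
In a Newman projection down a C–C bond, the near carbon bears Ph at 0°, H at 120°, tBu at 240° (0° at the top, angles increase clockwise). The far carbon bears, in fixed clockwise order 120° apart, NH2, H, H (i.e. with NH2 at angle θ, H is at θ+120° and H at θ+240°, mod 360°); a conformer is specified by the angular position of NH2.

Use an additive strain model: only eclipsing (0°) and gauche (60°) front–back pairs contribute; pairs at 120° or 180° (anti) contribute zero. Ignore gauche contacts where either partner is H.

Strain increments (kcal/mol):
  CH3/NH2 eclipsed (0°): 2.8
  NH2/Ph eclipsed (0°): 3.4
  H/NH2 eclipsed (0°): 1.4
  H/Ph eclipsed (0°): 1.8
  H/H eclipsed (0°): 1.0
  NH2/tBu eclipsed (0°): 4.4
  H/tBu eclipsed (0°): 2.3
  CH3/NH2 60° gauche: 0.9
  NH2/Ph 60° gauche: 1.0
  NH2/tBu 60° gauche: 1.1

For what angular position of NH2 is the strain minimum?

60°

NH2 at 0° (eclipsed): Ph(0°)/NH2(0°) eclipsed 3.4; H(120°)/H(120°) eclipsed 1.0; tBu(240°)/H(240°) eclipsed 2.3 → 6.7 kcal/mol.
NH2 at 60° (staggered): Ph(0°)/NH2(60°) gauche 1.0 → 1.0 kcal/mol.
NH2 at 120° (eclipsed): Ph(0°)/H(0°) eclipsed 1.8; H(120°)/NH2(120°) eclipsed 1.4; tBu(240°)/H(240°) eclipsed 2.3 → 5.5 kcal/mol.
NH2 at 180° (staggered): tBu(240°)/NH2(180°) gauche 1.1 → 1.1 kcal/mol.
NH2 at 240° (eclipsed): Ph(0°)/H(0°) eclipsed 1.8; H(120°)/H(120°) eclipsed 1.0; tBu(240°)/NH2(240°) eclipsed 4.4 → 7.2 kcal/mol.
NH2 at 300° (staggered): Ph(0°)/NH2(300°) gauche 1.0; tBu(240°)/NH2(300°) gauche 1.1 → 2.1 kcal/mol.
The minimum (1.0 kcal/mol) occurs with NH2 at 60°.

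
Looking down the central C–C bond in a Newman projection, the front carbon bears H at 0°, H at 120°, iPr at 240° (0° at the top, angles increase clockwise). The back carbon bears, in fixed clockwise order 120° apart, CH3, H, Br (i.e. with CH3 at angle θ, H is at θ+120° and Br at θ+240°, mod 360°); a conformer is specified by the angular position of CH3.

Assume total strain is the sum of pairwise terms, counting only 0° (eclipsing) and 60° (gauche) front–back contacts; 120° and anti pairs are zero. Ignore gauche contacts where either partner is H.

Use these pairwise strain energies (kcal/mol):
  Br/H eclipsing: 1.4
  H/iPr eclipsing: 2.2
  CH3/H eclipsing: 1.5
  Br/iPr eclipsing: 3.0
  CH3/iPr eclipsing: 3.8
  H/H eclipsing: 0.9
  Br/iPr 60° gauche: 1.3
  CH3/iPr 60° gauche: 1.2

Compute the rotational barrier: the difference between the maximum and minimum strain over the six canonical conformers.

CH3 at 0° (eclipsed): H–CH3 eclipsed, H–H eclipsed, iPr–Br eclipsed; 1.5 + 0.9 + 3.0 = 5.4 kcal/mol.
CH3 at 60° (staggered): iPr–Br gauche; 1.3 = 1.3 kcal/mol.
CH3 at 120° (eclipsed): H–Br eclipsed, H–CH3 eclipsed, iPr–H eclipsed; 1.4 + 1.5 + 2.2 = 5.1 kcal/mol.
CH3 at 180° (staggered): iPr–CH3 gauche; 1.2 = 1.2 kcal/mol.
CH3 at 240° (eclipsed): H–H eclipsed, H–Br eclipsed, iPr–CH3 eclipsed; 0.9 + 1.4 + 3.8 = 6.1 kcal/mol.
CH3 at 300° (staggered): iPr–CH3 gauche, iPr–Br gauche; 1.2 + 1.3 = 2.5 kcal/mol.
Max at 240° (6.1 kcal/mol), min at 180° (1.2 kcal/mol); barrier = 4.9 kcal/mol.

4.9 kcal/mol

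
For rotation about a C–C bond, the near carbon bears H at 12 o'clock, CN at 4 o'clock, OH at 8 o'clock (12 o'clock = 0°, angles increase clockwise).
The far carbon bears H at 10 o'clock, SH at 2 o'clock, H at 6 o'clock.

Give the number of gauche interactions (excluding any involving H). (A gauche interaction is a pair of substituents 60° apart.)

1

Non-H gauche pairs: CN(120°)/SH(60°) — 1 interaction.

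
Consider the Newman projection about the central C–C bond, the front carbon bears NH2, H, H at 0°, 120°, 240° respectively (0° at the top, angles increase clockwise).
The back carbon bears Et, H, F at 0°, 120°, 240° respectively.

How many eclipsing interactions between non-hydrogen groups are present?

1

Non-H eclipsing pairs: NH2(0°)/Et(0°) — 1 interaction.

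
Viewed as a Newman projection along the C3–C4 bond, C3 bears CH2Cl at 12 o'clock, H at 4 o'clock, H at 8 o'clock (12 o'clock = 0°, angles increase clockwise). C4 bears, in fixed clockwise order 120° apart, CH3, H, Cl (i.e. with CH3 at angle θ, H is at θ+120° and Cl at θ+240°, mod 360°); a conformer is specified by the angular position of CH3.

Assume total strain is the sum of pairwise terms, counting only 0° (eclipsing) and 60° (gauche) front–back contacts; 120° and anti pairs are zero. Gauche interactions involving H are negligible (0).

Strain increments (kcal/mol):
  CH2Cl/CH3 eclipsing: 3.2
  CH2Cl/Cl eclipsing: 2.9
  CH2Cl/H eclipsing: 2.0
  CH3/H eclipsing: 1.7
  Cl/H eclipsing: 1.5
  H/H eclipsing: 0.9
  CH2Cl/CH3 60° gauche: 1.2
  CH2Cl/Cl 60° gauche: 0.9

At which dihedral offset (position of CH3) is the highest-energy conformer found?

0°

CH3 at 0° (eclipsed): CH2Cl(0°)/CH3(0°) eclipsed 3.2; H(120°)/H(120°) eclipsed 0.9; H(240°)/Cl(240°) eclipsed 1.5 → 5.6 kcal/mol.
CH3 at 60° (staggered): CH2Cl(0°)/CH3(60°) gauche 1.2; CH2Cl(0°)/Cl(300°) gauche 0.9 → 2.1 kcal/mol.
CH3 at 120° (eclipsed): CH2Cl(0°)/Cl(0°) eclipsed 2.9; H(120°)/CH3(120°) eclipsed 1.7; H(240°)/H(240°) eclipsed 0.9 → 5.5 kcal/mol.
CH3 at 180° (staggered): CH2Cl(0°)/Cl(60°) gauche 0.9 → 0.9 kcal/mol.
CH3 at 240° (eclipsed): CH2Cl(0°)/H(0°) eclipsed 2.0; H(120°)/Cl(120°) eclipsed 1.5; H(240°)/CH3(240°) eclipsed 1.7 → 5.2 kcal/mol.
CH3 at 300° (staggered): CH2Cl(0°)/CH3(300°) gauche 1.2 → 1.2 kcal/mol.
The maximum (5.6 kcal/mol) occurs with CH3 at 0°.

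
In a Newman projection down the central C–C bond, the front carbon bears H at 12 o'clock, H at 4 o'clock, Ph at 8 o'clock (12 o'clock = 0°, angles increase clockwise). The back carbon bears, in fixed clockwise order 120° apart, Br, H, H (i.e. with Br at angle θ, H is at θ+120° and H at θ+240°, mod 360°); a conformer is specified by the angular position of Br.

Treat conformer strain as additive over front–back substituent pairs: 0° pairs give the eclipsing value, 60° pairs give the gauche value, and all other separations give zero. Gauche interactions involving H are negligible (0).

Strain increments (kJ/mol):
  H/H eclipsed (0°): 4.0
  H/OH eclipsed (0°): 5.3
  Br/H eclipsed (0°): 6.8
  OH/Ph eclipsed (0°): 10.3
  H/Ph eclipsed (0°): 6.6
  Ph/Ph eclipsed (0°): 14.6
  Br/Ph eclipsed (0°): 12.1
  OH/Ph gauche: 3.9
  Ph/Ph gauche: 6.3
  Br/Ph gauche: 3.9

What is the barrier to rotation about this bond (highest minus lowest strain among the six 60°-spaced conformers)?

Br at 0° (eclipsed): H(0°)/Br(0°) eclipsed 6.8; H(120°)/H(120°) eclipsed 4.0; Ph(240°)/H(240°) eclipsed 6.6 → 17.4 kJ/mol.
Br at 60° (staggered): no non-H gauche contacts → 0.0 kJ/mol.
Br at 120° (eclipsed): H(0°)/H(0°) eclipsed 4.0; H(120°)/Br(120°) eclipsed 6.8; Ph(240°)/H(240°) eclipsed 6.6 → 17.4 kJ/mol.
Br at 180° (staggered): Ph(240°)/Br(180°) gauche 3.9 → 3.9 kJ/mol.
Br at 240° (eclipsed): H(0°)/H(0°) eclipsed 4.0; H(120°)/H(120°) eclipsed 4.0; Ph(240°)/Br(240°) eclipsed 12.1 → 20.1 kJ/mol.
Br at 300° (staggered): Ph(240°)/Br(300°) gauche 3.9 → 3.9 kJ/mol.
Max at 240° (20.1 kJ/mol), min at 60° (0.0 kJ/mol); barrier = 20.1 kJ/mol.

20.1 kJ/mol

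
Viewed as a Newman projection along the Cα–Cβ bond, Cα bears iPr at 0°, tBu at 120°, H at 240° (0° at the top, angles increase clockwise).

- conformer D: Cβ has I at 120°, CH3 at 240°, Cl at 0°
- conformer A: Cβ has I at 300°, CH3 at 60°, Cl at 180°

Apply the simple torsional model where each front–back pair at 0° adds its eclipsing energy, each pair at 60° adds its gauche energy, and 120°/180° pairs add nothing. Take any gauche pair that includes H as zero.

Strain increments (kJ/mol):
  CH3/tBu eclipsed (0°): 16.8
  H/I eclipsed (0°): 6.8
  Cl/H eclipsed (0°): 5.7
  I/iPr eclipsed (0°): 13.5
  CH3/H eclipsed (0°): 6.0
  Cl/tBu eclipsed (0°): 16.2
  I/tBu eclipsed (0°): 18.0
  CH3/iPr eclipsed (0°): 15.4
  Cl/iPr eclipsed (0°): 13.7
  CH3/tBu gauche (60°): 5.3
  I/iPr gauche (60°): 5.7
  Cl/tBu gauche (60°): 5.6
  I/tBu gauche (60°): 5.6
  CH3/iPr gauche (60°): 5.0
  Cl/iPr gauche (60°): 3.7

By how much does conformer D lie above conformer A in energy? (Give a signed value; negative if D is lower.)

+16.1 kJ/mol

D (eclipsed): iPr(0°)/Cl(0°) eclipsed 13.7; tBu(120°)/I(120°) eclipsed 18.0; H(240°)/CH3(240°) eclipsed 6.0 → 37.7 kJ/mol.
A (staggered): iPr(0°)/I(300°) gauche 5.7; iPr(0°)/CH3(60°) gauche 5.0; tBu(120°)/CH3(60°) gauche 5.3; tBu(120°)/Cl(180°) gauche 5.6 → 21.6 kJ/mol.
E(D) − E(A) = 37.7 − 21.6 = +16.1 kJ/mol.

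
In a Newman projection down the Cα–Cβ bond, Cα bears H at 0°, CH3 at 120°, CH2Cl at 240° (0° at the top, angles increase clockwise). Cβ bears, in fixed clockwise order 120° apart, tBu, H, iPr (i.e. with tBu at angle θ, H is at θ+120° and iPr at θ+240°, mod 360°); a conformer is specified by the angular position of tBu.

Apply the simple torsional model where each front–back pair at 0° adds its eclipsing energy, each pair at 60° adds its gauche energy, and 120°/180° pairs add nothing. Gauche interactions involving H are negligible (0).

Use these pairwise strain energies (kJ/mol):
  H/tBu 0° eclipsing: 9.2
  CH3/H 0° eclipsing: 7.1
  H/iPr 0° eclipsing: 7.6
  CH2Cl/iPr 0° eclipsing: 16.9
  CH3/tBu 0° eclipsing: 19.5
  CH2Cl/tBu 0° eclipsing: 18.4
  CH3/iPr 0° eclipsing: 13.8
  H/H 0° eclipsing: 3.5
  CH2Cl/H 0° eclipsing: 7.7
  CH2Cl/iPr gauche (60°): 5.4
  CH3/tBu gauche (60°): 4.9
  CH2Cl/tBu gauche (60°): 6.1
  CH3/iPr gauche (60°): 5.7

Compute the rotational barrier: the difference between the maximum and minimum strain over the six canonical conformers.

25.4 kJ/mol

tBu at 0° is eclipsed. H at 0° is eclipsed with tBu at 0° (9.2); CH3 at 120° is eclipsed with H at 120° (7.1); CH2Cl at 240° is eclipsed with iPr at 240° (16.9). Total 33.2 kJ/mol.
tBu at 60° is staggered. CH3 at 120° is gauche with tBu at 60° (4.9); CH2Cl at 240° is gauche with iPr at 300° (5.4). Total 10.3 kJ/mol.
tBu at 120° is eclipsed. H at 0° is eclipsed with iPr at 0° (7.6); CH3 at 120° is eclipsed with tBu at 120° (19.5); CH2Cl at 240° is eclipsed with H at 240° (7.7). Total 34.8 kJ/mol.
tBu at 180° is staggered. CH3 at 120° is gauche with tBu at 180° (4.9); CH3 at 120° is gauche with iPr at 60° (5.7); CH2Cl at 240° is gauche with tBu at 180° (6.1). Total 16.7 kJ/mol.
tBu at 240° is eclipsed. H at 0° is eclipsed with H at 0° (3.5); CH3 at 120° is eclipsed with iPr at 120° (13.8); CH2Cl at 240° is eclipsed with tBu at 240° (18.4). Total 35.7 kJ/mol.
tBu at 300° is staggered. CH3 at 120° is gauche with iPr at 180° (5.7); CH2Cl at 240° is gauche with tBu at 300° (6.1); CH2Cl at 240° is gauche with iPr at 180° (5.4). Total 17.2 kJ/mol.
Max at 240° (35.7 kJ/mol), min at 60° (10.3 kJ/mol); barrier = 25.4 kJ/mol.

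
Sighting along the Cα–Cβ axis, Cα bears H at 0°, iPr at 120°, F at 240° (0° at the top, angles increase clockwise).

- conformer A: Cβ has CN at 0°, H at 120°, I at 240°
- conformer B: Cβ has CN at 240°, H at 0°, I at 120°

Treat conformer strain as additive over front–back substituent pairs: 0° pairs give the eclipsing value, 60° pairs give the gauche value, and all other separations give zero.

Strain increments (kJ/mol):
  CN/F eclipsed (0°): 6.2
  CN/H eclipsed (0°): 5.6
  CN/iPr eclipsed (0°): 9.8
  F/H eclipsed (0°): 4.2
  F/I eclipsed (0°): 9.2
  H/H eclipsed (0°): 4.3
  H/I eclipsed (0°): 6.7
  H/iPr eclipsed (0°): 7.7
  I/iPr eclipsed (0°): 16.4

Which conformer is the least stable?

B

A (eclipsed): H–CN eclipsed, iPr–H eclipsed, F–I eclipsed; 5.6 + 7.7 + 9.2 = 22.5 kJ/mol.
B (eclipsed): H–H eclipsed, iPr–I eclipsed, F–CN eclipsed; 4.3 + 16.4 + 6.2 = 26.9 kJ/mol.
B has the highest total (26.9 kJ/mol).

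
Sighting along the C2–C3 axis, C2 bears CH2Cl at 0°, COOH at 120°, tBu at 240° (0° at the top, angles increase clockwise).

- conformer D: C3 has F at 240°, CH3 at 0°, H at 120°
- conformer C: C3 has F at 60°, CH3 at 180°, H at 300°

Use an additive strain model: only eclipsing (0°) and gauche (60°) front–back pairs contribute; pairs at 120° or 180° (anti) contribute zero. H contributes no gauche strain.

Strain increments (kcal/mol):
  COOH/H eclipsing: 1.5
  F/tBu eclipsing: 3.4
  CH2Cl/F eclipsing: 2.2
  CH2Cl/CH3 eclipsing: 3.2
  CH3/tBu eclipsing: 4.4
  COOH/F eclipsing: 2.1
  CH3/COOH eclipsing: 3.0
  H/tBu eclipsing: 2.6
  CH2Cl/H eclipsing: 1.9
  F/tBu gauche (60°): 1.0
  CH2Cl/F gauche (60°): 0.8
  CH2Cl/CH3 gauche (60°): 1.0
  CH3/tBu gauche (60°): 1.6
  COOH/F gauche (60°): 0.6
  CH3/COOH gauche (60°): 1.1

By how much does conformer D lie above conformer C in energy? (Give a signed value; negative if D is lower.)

+4.0 kcal/mol

D (eclipsed): CH2Cl(0°)/CH3(0°) eclipsed 3.2; COOH(120°)/H(120°) eclipsed 1.5; tBu(240°)/F(240°) eclipsed 3.4 → 8.1 kcal/mol.
C (staggered): CH2Cl(0°)/F(60°) gauche 0.8; COOH(120°)/F(60°) gauche 0.6; COOH(120°)/CH3(180°) gauche 1.1; tBu(240°)/CH3(180°) gauche 1.6 → 4.1 kcal/mol.
E(D) − E(C) = 8.1 − 4.1 = +4.0 kcal/mol.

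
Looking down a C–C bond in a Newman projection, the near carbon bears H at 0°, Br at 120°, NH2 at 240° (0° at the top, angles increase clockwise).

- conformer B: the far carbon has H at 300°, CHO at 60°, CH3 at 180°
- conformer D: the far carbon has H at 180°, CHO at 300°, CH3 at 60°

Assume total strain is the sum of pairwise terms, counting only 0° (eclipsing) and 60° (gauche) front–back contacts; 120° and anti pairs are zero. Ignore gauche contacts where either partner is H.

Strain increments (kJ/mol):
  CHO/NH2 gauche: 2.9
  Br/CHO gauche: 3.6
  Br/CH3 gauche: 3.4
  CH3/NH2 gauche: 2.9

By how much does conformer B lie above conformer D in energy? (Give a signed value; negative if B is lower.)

B (staggered): Br(120°)/CHO(60°) gauche 3.6; Br(120°)/CH3(180°) gauche 3.4; NH2(240°)/CH3(180°) gauche 2.9 → 9.9 kJ/mol.
D (staggered): Br(120°)/CH3(60°) gauche 3.4; NH2(240°)/CHO(300°) gauche 2.9 → 6.3 kJ/mol.
E(B) − E(D) = 9.9 − 6.3 = +3.6 kJ/mol.

+3.6 kJ/mol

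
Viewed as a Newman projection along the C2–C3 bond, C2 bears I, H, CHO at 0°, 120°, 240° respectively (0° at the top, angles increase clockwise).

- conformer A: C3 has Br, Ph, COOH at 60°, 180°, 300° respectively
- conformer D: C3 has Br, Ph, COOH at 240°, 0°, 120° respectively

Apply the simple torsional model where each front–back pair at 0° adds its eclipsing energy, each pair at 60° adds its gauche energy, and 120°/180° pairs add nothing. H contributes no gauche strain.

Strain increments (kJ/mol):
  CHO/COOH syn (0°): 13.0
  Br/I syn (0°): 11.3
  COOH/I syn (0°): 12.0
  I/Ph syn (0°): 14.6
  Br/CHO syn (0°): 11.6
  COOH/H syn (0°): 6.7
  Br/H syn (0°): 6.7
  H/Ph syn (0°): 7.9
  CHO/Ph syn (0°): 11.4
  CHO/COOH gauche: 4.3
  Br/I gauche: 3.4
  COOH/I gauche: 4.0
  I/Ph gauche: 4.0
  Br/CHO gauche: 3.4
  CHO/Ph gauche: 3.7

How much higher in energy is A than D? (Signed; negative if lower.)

A (staggered): I(0°)/Br(60°) gauche 3.4; I(0°)/COOH(300°) gauche 4.0; CHO(240°)/Ph(180°) gauche 3.7; CHO(240°)/COOH(300°) gauche 4.3 → 15.4 kJ/mol.
D (eclipsed): I(0°)/Ph(0°) eclipsed 14.6; H(120°)/COOH(120°) eclipsed 6.7; CHO(240°)/Br(240°) eclipsed 11.6 → 32.9 kJ/mol.
E(A) − E(D) = 15.4 − 32.9 = -17.5 kJ/mol.

-17.5 kJ/mol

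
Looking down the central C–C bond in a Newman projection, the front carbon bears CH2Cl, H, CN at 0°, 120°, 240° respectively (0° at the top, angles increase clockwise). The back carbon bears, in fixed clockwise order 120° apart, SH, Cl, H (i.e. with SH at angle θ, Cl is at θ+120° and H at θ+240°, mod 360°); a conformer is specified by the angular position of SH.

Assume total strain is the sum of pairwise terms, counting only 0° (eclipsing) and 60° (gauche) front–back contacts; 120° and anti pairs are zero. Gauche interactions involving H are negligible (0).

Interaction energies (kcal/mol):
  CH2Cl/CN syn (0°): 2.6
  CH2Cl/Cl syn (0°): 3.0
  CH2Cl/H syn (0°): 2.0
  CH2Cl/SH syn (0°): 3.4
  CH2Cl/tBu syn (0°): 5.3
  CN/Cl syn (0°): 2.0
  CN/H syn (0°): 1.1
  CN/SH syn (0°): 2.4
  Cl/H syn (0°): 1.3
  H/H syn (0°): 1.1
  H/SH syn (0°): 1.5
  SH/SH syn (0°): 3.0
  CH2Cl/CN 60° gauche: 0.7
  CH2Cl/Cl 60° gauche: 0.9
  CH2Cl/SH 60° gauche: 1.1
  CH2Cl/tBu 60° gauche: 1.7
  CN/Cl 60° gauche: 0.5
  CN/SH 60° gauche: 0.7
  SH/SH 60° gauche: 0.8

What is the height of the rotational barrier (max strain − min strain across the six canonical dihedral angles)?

4.9 kcal/mol

SH at 0° is eclipsed. CH2Cl at 0° is eclipsed with SH at 0° (3.4); H at 120° is eclipsed with Cl at 120° (1.3); CN at 240° is eclipsed with H at 240° (1.1). Total 5.8 kcal/mol.
SH at 60° is staggered. CH2Cl at 0° is gauche with SH at 60° (1.1); CN at 240° is gauche with Cl at 180° (0.5). Total 1.6 kcal/mol.
SH at 120° is eclipsed. CH2Cl at 0° is eclipsed with H at 0° (2.0); H at 120° is eclipsed with SH at 120° (1.5); CN at 240° is eclipsed with Cl at 240° (2.0). Total 5.5 kcal/mol.
SH at 180° is staggered. CH2Cl at 0° is gauche with Cl at 300° (0.9); CN at 240° is gauche with SH at 180° (0.7); CN at 240° is gauche with Cl at 300° (0.5). Total 2.1 kcal/mol.
SH at 240° is eclipsed. CH2Cl at 0° is eclipsed with Cl at 0° (3.0); H at 120° is eclipsed with H at 120° (1.1); CN at 240° is eclipsed with SH at 240° (2.4). Total 6.5 kcal/mol.
SH at 300° is staggered. CH2Cl at 0° is gauche with SH at 300° (1.1); CH2Cl at 0° is gauche with Cl at 60° (0.9); CN at 240° is gauche with SH at 300° (0.7). Total 2.7 kcal/mol.
Max at 240° (6.5 kcal/mol), min at 60° (1.6 kcal/mol); barrier = 4.9 kcal/mol.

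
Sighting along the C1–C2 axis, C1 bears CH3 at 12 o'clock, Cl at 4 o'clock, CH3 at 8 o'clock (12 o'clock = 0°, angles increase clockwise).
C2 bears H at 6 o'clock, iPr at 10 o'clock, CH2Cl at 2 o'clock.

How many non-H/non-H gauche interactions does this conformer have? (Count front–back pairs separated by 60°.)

4

Non-H gauche pairs: CH3(0°)/iPr(300°); CH3(0°)/CH2Cl(60°); Cl(120°)/CH2Cl(60°); CH3(240°)/iPr(300°) — 4 interactions.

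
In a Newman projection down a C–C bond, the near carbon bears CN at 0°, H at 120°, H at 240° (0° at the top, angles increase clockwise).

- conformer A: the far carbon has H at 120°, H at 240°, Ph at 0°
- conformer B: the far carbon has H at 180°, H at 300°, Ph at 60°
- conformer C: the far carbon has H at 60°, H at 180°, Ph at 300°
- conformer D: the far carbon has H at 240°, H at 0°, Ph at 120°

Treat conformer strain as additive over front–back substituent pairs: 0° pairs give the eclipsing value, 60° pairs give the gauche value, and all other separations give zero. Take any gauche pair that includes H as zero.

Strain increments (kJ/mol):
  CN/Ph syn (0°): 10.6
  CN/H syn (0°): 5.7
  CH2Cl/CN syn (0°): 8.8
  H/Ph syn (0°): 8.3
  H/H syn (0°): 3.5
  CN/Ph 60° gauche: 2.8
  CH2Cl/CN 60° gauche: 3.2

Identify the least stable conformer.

A (eclipsed): CN(0°)/Ph(0°) eclipsed 10.6; H(120°)/H(120°) eclipsed 3.5; H(240°)/H(240°) eclipsed 3.5 → 17.6 kJ/mol.
B (staggered): CN(0°)/Ph(60°) gauche 2.8 → 2.8 kJ/mol.
C (staggered): CN(0°)/Ph(300°) gauche 2.8 → 2.8 kJ/mol.
D (eclipsed): CN(0°)/H(0°) eclipsed 5.7; H(120°)/Ph(120°) eclipsed 8.3; H(240°)/H(240°) eclipsed 3.5 → 17.5 kJ/mol.
A has the highest total (17.6 kJ/mol).

A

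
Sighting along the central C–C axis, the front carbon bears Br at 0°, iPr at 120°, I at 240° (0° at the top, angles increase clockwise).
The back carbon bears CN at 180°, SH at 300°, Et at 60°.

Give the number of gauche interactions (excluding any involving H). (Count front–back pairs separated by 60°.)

6

Non-H gauche pairs: Br(0°)/SH(300°); Br(0°)/Et(60°); iPr(120°)/CN(180°); iPr(120°)/Et(60°); I(240°)/CN(180°); I(240°)/SH(300°) — 6 interactions.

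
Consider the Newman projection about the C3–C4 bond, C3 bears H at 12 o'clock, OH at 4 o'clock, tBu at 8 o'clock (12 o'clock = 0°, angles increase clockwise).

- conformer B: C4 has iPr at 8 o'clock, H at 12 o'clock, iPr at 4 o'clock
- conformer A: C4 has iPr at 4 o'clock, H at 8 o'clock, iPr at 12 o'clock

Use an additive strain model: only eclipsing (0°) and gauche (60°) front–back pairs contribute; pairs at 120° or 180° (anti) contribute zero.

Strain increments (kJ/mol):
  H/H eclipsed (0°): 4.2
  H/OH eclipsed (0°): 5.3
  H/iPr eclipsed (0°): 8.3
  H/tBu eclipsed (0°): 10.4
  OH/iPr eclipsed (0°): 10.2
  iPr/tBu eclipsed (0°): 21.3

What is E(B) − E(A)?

+6.8 kJ/mol

B (eclipsed): H(0°)/H(0°) eclipsed 4.2; OH(120°)/iPr(120°) eclipsed 10.2; tBu(240°)/iPr(240°) eclipsed 21.3 → 35.7 kJ/mol.
A (eclipsed): H(0°)/iPr(0°) eclipsed 8.3; OH(120°)/iPr(120°) eclipsed 10.2; tBu(240°)/H(240°) eclipsed 10.4 → 28.9 kJ/mol.
E(B) − E(A) = 35.7 − 28.9 = +6.8 kJ/mol.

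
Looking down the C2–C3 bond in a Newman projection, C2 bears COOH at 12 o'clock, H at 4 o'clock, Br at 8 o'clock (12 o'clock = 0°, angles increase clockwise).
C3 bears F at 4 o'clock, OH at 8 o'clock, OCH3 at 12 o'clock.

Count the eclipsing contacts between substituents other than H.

Non-H eclipsing pairs: COOH(0°)/OCH3(0°); Br(240°)/OH(240°) — 2 interactions.

2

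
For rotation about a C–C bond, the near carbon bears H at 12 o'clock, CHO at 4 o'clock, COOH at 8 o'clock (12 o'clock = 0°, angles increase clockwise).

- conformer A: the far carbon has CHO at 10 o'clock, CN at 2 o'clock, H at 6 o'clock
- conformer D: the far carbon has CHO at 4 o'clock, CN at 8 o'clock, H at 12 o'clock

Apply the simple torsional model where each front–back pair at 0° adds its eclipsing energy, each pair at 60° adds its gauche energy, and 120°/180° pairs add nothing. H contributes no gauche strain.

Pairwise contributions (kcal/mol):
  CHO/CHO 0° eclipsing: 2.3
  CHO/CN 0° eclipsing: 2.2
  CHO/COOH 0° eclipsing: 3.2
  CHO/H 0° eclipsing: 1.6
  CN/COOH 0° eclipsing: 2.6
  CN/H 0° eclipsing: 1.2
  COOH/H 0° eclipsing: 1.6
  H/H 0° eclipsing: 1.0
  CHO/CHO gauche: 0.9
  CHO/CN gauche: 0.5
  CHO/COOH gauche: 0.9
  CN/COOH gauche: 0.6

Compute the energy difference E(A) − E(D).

-4.5 kcal/mol

A (staggered): CHO(120°)/CN(60°) gauche 0.5; COOH(240°)/CHO(300°) gauche 0.9 → 1.4 kcal/mol.
D (eclipsed): H(0°)/H(0°) eclipsed 1.0; CHO(120°)/CHO(120°) eclipsed 2.3; COOH(240°)/CN(240°) eclipsed 2.6 → 5.9 kcal/mol.
E(A) − E(D) = 1.4 − 5.9 = -4.5 kcal/mol.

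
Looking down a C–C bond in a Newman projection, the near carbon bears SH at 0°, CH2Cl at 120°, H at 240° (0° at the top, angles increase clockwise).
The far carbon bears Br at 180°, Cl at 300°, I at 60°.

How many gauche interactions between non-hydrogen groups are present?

4

Non-H gauche pairs: SH(0°)/Cl(300°); SH(0°)/I(60°); CH2Cl(120°)/Br(180°); CH2Cl(120°)/I(60°) — 4 interactions.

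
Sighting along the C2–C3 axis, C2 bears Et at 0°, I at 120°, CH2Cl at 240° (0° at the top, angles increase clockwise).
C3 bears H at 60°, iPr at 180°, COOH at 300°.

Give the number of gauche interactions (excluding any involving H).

4

Non-H gauche pairs: Et(0°)/COOH(300°); I(120°)/iPr(180°); CH2Cl(240°)/iPr(180°); CH2Cl(240°)/COOH(300°) — 4 interactions.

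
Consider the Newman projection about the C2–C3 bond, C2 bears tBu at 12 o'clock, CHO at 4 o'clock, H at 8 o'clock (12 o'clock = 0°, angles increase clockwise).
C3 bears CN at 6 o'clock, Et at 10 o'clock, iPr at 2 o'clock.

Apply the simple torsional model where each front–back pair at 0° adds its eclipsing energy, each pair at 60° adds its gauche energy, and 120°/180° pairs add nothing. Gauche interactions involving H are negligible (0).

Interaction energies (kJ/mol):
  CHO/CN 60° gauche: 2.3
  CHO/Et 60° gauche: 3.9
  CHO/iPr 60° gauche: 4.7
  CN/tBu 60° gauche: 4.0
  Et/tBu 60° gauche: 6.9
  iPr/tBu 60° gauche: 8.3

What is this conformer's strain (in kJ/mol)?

This conformer is staggered. tBu at 0° is gauche with Et at 300° (6.9); tBu at 0° is gauche with iPr at 60° (8.3); CHO at 120° is gauche with CN at 180° (2.3); CHO at 120° is gauche with iPr at 60° (4.7). Total 22.2 kJ/mol.

22.2 kJ/mol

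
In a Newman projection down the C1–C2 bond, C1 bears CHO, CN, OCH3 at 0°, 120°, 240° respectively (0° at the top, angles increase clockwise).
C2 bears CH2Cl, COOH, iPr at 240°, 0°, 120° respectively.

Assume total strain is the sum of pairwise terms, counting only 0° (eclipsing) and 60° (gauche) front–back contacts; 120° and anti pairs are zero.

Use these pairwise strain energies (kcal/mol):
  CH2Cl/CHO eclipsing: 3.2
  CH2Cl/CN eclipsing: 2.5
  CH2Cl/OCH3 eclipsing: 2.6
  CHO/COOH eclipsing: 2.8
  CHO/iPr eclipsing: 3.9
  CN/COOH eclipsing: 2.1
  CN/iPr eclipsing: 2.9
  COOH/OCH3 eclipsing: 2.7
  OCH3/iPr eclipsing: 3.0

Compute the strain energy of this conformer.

This conformer is eclipsed. CHO at 0° is eclipsed with COOH at 0° (2.8); CN at 120° is eclipsed with iPr at 120° (2.9); OCH3 at 240° is eclipsed with CH2Cl at 240° (2.6). Total 8.3 kcal/mol.

8.3 kcal/mol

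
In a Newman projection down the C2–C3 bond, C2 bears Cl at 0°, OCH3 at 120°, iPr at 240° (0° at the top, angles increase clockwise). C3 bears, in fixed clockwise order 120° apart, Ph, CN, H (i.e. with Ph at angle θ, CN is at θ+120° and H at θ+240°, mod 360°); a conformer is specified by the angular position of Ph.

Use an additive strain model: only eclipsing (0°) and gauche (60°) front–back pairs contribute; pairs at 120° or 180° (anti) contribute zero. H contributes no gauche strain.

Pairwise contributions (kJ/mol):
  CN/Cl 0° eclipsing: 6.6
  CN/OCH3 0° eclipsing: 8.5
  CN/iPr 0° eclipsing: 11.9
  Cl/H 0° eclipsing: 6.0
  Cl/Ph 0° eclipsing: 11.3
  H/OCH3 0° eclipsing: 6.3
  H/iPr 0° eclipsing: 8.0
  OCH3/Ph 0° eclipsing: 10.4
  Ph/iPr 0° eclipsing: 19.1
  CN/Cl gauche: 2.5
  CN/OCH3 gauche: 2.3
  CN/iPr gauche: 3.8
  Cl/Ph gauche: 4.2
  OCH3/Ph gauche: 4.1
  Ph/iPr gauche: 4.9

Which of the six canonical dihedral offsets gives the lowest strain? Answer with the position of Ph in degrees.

300°

Ph at 0° (eclipsed): Cl–Ph eclipsed, OCH3–CN eclipsed, iPr–H eclipsed; 11.3 + 8.5 + 8.0 = 27.8 kJ/mol.
Ph at 60° (staggered): Cl–Ph gauche, OCH3–Ph gauche, OCH3–CN gauche, iPr–CN gauche; 4.2 + 4.1 + 2.3 + 3.8 = 14.4 kJ/mol.
Ph at 120° (eclipsed): Cl–H eclipsed, OCH3–Ph eclipsed, iPr–CN eclipsed; 6.0 + 10.4 + 11.9 = 28.3 kJ/mol.
Ph at 180° (staggered): Cl–CN gauche, OCH3–Ph gauche, iPr–Ph gauche, iPr–CN gauche; 2.5 + 4.1 + 4.9 + 3.8 = 15.3 kJ/mol.
Ph at 240° (eclipsed): Cl–CN eclipsed, OCH3–H eclipsed, iPr–Ph eclipsed; 6.6 + 6.3 + 19.1 = 32.0 kJ/mol.
Ph at 300° (staggered): Cl–Ph gauche, Cl–CN gauche, OCH3–CN gauche, iPr–Ph gauche; 4.2 + 2.5 + 2.3 + 4.9 = 13.9 kJ/mol.
The minimum (13.9 kJ/mol) occurs with Ph at 300°.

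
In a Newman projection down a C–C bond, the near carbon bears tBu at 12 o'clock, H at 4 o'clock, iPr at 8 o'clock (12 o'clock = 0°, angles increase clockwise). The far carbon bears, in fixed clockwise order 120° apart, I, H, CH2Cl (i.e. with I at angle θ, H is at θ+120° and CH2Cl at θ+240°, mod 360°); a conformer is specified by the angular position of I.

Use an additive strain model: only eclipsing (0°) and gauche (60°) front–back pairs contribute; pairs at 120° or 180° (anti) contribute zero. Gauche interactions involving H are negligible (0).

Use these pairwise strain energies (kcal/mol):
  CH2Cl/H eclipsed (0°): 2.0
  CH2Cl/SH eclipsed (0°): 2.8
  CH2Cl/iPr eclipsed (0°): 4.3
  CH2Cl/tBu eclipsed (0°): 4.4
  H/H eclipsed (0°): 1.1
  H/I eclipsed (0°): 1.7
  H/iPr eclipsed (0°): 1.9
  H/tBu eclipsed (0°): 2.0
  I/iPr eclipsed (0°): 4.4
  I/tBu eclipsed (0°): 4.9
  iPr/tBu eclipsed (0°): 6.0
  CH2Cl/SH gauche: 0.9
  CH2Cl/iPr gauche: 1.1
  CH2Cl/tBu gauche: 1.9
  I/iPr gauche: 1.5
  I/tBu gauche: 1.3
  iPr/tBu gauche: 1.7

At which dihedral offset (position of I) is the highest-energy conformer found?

I at 0° (eclipsed): tBu–I eclipsed, H–H eclipsed, iPr–CH2Cl eclipsed; 4.9 + 1.1 + 4.3 = 10.3 kcal/mol.
I at 60° (staggered): tBu–I gauche, tBu–CH2Cl gauche, iPr–CH2Cl gauche; 1.3 + 1.9 + 1.1 = 4.3 kcal/mol.
I at 120° (eclipsed): tBu–CH2Cl eclipsed, H–I eclipsed, iPr–H eclipsed; 4.4 + 1.7 + 1.9 = 8.0 kcal/mol.
I at 180° (staggered): tBu–CH2Cl gauche, iPr–I gauche; 1.9 + 1.5 = 3.4 kcal/mol.
I at 240° (eclipsed): tBu–H eclipsed, H–CH2Cl eclipsed, iPr–I eclipsed; 2.0 + 2.0 + 4.4 = 8.4 kcal/mol.
I at 300° (staggered): tBu–I gauche, iPr–I gauche, iPr–CH2Cl gauche; 1.3 + 1.5 + 1.1 = 3.9 kcal/mol.
The maximum (10.3 kcal/mol) occurs with I at 0°.

0°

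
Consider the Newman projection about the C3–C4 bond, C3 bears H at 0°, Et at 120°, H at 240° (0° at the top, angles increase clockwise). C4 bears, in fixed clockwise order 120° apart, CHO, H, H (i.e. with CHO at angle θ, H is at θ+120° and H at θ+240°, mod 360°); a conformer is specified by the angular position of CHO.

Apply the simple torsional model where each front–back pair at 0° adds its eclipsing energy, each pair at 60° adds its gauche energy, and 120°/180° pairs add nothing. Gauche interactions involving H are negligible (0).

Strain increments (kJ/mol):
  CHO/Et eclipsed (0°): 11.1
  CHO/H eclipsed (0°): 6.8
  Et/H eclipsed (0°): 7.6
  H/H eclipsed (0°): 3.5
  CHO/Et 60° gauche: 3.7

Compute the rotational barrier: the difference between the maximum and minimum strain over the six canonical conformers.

CHO at 0° is eclipsed. H at 0° is eclipsed with CHO at 0° (6.8); Et at 120° is eclipsed with H at 120° (7.6); H at 240° is eclipsed with H at 240° (3.5). Total 17.9 kJ/mol.
CHO at 60° is staggered. Et at 120° is gauche with CHO at 60° (3.7). Total 3.7 kJ/mol.
CHO at 120° is eclipsed. H at 0° is eclipsed with H at 0° (3.5); Et at 120° is eclipsed with CHO at 120° (11.1); H at 240° is eclipsed with H at 240° (3.5). Total 18.1 kJ/mol.
CHO at 180° is staggered. Et at 120° is gauche with CHO at 180° (3.7). Total 3.7 kJ/mol.
CHO at 240° is eclipsed. H at 0° is eclipsed with H at 0° (3.5); Et at 120° is eclipsed with H at 120° (7.6); H at 240° is eclipsed with CHO at 240° (6.8). Total 17.9 kJ/mol.
CHO at 300° (staggered): no non-H gauche contacts → 0.0 kJ/mol.
Max at 120° (18.1 kJ/mol), min at 300° (0.0 kJ/mol); barrier = 18.1 kJ/mol.

18.1 kJ/mol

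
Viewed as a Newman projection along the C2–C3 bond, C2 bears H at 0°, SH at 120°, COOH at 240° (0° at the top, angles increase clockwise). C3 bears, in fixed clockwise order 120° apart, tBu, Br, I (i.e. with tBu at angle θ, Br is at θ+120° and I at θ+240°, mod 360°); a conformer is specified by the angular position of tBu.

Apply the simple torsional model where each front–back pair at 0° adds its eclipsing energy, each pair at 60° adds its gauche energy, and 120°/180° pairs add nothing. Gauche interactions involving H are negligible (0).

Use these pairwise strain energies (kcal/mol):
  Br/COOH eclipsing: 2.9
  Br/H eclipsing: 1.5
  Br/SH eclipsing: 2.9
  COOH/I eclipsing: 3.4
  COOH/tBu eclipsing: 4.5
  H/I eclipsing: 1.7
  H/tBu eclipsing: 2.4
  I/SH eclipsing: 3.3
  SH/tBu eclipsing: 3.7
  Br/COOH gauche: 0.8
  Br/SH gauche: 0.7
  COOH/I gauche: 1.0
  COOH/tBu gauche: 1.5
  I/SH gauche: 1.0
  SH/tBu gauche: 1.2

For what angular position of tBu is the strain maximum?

tBu at 0° (eclipsed): H(0°)/tBu(0°) eclipsed 2.4; SH(120°)/Br(120°) eclipsed 2.9; COOH(240°)/I(240°) eclipsed 3.4 → 8.7 kcal/mol.
tBu at 60° (staggered): SH(120°)/tBu(60°) gauche 1.2; SH(120°)/Br(180°) gauche 0.7; COOH(240°)/Br(180°) gauche 0.8; COOH(240°)/I(300°) gauche 1.0 → 3.7 kcal/mol.
tBu at 120° (eclipsed): H(0°)/I(0°) eclipsed 1.7; SH(120°)/tBu(120°) eclipsed 3.7; COOH(240°)/Br(240°) eclipsed 2.9 → 8.3 kcal/mol.
tBu at 180° (staggered): SH(120°)/tBu(180°) gauche 1.2; SH(120°)/I(60°) gauche 1.0; COOH(240°)/tBu(180°) gauche 1.5; COOH(240°)/Br(300°) gauche 0.8 → 4.5 kcal/mol.
tBu at 240° (eclipsed): H(0°)/Br(0°) eclipsed 1.5; SH(120°)/I(120°) eclipsed 3.3; COOH(240°)/tBu(240°) eclipsed 4.5 → 9.3 kcal/mol.
tBu at 300° (staggered): SH(120°)/Br(60°) gauche 0.7; SH(120°)/I(180°) gauche 1.0; COOH(240°)/tBu(300°) gauche 1.5; COOH(240°)/I(180°) gauche 1.0 → 4.2 kcal/mol.
The maximum (9.3 kcal/mol) occurs with tBu at 240°.

240°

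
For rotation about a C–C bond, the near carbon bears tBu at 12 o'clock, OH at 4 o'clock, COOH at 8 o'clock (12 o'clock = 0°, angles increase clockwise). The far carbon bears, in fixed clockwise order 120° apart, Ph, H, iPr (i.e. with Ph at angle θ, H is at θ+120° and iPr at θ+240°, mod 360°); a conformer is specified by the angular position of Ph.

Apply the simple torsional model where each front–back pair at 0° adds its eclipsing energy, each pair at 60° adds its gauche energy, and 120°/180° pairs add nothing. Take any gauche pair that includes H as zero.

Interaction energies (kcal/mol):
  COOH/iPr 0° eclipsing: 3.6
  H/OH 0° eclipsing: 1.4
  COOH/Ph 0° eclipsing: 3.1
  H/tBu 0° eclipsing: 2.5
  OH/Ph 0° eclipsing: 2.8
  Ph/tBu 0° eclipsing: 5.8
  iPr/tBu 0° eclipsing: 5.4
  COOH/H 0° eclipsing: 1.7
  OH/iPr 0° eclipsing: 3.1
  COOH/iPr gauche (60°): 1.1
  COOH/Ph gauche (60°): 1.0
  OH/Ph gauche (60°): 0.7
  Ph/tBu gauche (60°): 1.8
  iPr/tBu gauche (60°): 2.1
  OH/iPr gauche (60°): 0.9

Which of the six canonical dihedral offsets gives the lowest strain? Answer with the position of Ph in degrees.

Ph at 0° (eclipsed): tBu(0°)/Ph(0°) eclipsed 5.8; OH(120°)/H(120°) eclipsed 1.4; COOH(240°)/iPr(240°) eclipsed 3.6 → 10.8 kcal/mol.
Ph at 60° (staggered): tBu(0°)/Ph(60°) gauche 1.8; tBu(0°)/iPr(300°) gauche 2.1; OH(120°)/Ph(60°) gauche 0.7; COOH(240°)/iPr(300°) gauche 1.1 → 5.7 kcal/mol.
Ph at 120° (eclipsed): tBu(0°)/iPr(0°) eclipsed 5.4; OH(120°)/Ph(120°) eclipsed 2.8; COOH(240°)/H(240°) eclipsed 1.7 → 9.9 kcal/mol.
Ph at 180° (staggered): tBu(0°)/iPr(60°) gauche 2.1; OH(120°)/Ph(180°) gauche 0.7; OH(120°)/iPr(60°) gauche 0.9; COOH(240°)/Ph(180°) gauche 1.0 → 4.7 kcal/mol.
Ph at 240° (eclipsed): tBu(0°)/H(0°) eclipsed 2.5; OH(120°)/iPr(120°) eclipsed 3.1; COOH(240°)/Ph(240°) eclipsed 3.1 → 8.7 kcal/mol.
Ph at 300° (staggered): tBu(0°)/Ph(300°) gauche 1.8; OH(120°)/iPr(180°) gauche 0.9; COOH(240°)/Ph(300°) gauche 1.0; COOH(240°)/iPr(180°) gauche 1.1 → 4.8 kcal/mol.
The minimum (4.7 kcal/mol) occurs with Ph at 180°.

180°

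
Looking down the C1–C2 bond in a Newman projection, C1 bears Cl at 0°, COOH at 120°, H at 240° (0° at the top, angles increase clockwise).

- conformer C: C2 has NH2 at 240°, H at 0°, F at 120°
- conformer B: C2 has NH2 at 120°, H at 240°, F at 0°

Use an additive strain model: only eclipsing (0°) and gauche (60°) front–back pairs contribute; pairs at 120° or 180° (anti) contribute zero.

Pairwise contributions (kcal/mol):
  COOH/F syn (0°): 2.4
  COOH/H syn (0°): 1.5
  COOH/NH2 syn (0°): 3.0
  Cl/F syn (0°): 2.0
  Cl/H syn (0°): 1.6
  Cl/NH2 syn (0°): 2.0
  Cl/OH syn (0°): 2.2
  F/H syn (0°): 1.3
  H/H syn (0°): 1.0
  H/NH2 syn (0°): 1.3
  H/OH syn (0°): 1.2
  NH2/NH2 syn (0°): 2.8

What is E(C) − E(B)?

-0.7 kcal/mol

C (eclipsed): Cl(0°)/H(0°) eclipsed 1.6; COOH(120°)/F(120°) eclipsed 2.4; H(240°)/NH2(240°) eclipsed 1.3 → 5.3 kcal/mol.
B (eclipsed): Cl(0°)/F(0°) eclipsed 2.0; COOH(120°)/NH2(120°) eclipsed 3.0; H(240°)/H(240°) eclipsed 1.0 → 6.0 kcal/mol.
E(C) − E(B) = 5.3 − 6.0 = -0.7 kcal/mol.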